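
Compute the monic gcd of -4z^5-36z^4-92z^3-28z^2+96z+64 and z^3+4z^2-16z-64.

Repeated division with remainder:
  -4z^5-36z^4-92z^3-28z^2+96z+64 = (-4z^2-20z-76)(z^3+4z^2-16z-64) + (-300z^2-2400z-4800)
  z^3+4z^2-16z-64 = (-(1/300)z+1/75)(-300z^2-2400z-4800) + (0)
Last nonzero remainder: -300z^2-2400z-4800. Dividing through by -300 gives the monic gcd z^2+8z+16.

z^2+8z+16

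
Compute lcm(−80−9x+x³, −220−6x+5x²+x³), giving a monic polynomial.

−3520−1196x−170x²+35x³+10x⁴+x⁵

By polynomial division,
  x³−9x−80 = (x³+5x²−6x−220) + (−5x²−3x+140)
  x³+5x²−6x−220 = (−(1/5)x−22/25)(−5x²−3x+140) + ((484/25)x−484/5)
  −5x²−3x+140 = (−(125/484)x−175/121)((484/25)x−484/5) + (0)
Last nonzero remainder: (484/25)x−484/5. Dividing through by 484/25 gives the monic gcd x−5.
Then lcm(f, g) = f·g / gcd(f, g); expanding and making the result monic gives the answer.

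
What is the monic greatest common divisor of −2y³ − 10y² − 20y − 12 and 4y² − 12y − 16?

y + 1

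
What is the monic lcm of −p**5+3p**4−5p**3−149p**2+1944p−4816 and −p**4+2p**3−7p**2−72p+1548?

p**7−3p**6−31p**5+257p**4−2124p**3−548p**2+69984p−173376

By polynomial division,
  −p**5+3p**4−5p**3−149p**2+1944p−4816 = (p−1)(−p**4+2p**3−7p**2−72p+1548) + (4p**3−84p**2+324p−3268)
  −p**4+2p**3−7p**2−72p+1548 = (−(1/4)p−19/4)(4p**3−84p**2+324p−3268) + (−325p**2+650p−13975)
  4p**3−84p**2+324p−3268 = (−(4/325)p+76/325)(−325p**2+650p−13975) + (0)
Last nonzero remainder: −325p**2+650p−13975. Dividing through by −325 gives the monic gcd p**2−2p+43.
Then lcm(f, g) = f·g / gcd(f, g); expanding and making the result monic gives the answer.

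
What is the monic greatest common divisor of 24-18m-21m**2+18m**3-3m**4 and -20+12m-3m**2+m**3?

-2+m

Repeated division with remainder:
  -3m**4+18m**3-21m**2-18m+24 = (-3m+9)(m**3-3m**2+12m-20) + (42m**2-186m+204)
  m**3-3m**2+12m-20 = ((1/42)m+5/147)(42m**2-186m+204) + ((660/49)m-1320/49)
  42m**2-186m+204 = ((343/110)m-833/110)((660/49)m-1320/49) + (0)
Last nonzero remainder: (660/49)m-1320/49. Dividing through by 660/49 gives the monic gcd m-2.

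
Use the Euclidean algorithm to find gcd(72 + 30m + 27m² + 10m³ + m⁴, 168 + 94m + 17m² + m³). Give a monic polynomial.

By polynomial division,
  m⁴ + 10m³ + 27m² + 30m + 72 = (m − 7)(m³ + 17m² + 94m + 168) + (52m² + 520m + 1248)
  m³ + 17m² + 94m + 168 = ((1/52)m + 7/52)(52m² + 520m + 1248) + (0)
Last nonzero remainder: 52m² + 520m + 1248. Dividing through by 52 gives the monic gcd m² + 10m + 24.

24 + 10m + m²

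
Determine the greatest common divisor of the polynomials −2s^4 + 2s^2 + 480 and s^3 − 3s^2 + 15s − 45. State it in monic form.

s^2 + 15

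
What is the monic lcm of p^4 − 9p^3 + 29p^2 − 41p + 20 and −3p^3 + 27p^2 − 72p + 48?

p^5 − 13p^4 + 65p^3 − 157p^2 + 184p − 80

By polynomial division,
  p^4 − 9p^3 + 29p^2 − 41p + 20 = (−(1/3)p)(−3p^3 + 27p^2 − 72p + 48) + (5p^2 − 25p + 20)
  −3p^3 + 27p^2 − 72p + 48 = (−(3/5)p + 12/5)(5p^2 − 25p + 20) + (0)
Last nonzero remainder: 5p^2 − 25p + 20. Dividing through by 5 gives the monic gcd p^2 − 5p + 4.
Then lcm(f, g) = f·g / gcd(f, g); expanding and making the result monic gives the answer.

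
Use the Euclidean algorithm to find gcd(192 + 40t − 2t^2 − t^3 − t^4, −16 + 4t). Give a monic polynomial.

−4 + t

Repeated division with remainder:
  −t^4 − t^3 − 2t^2 + 40t + 192 = (−(1/4)t^3 − (5/4)t^2 − (11/2)t − 12)(4t − 16) + (0)
Last nonzero remainder: 4t − 16. Dividing through by 4 gives the monic gcd t − 4.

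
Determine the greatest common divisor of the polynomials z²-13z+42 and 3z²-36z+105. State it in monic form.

z-7

Apply the Euclidean algorithm:
  z²-13z+42 = (1/3)(3z²-36z+105) + (-z+7)
  3z²-36z+105 = (-3z+15)(-z+7) + (0)
Last nonzero remainder: -z+7. Dividing through by -1 gives the monic gcd z-7.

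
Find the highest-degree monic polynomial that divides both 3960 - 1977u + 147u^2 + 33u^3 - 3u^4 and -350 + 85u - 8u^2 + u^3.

Repeated division with remainder:
  -3u^4 + 33u^3 + 147u^2 - 1977u + 3960 = (-3u + 9)(u^3 - 8u^2 + 85u - 350) + (474u^2 - 3792u + 7110)
  u^3 - 8u^2 + 85u - 350 = ((1/474)u)(474u^2 - 3792u + 7110) + (70u - 350)
  474u^2 - 3792u + 7110 = ((237/35)u - 711/35)(70u - 350) + (0)
Last nonzero remainder: 70u - 350. Dividing through by 70 gives the monic gcd u - 5.

-5 + u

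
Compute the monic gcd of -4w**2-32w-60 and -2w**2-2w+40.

Euclidean algorithm in ℚ[w]:
  -4w**2-32w-60 = (2)(-2w**2-2w+40) + (-28w-140)
  -2w**2-2w+40 = ((1/14)w-2/7)(-28w-140) + (0)
Last nonzero remainder: -28w-140. Dividing through by -28 gives the monic gcd w+5.

w+5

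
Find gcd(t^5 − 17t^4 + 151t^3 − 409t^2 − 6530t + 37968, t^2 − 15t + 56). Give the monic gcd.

Repeated division with remainder:
  t^5 − 17t^4 + 151t^3 − 409t^2 − 6530t + 37968 = (t^3 − 2t^2 + 65t + 678)(t^2 − 15t + 56) + (0)
The last nonzero remainder t^2 − 15t + 56 is already monic.

t^2 − 15t + 56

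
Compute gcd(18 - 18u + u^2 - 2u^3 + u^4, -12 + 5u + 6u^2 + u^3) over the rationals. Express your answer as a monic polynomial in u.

Repeated division with remainder:
  u^4 - 2u^3 + u^2 - 18u + 18 = (u - 8)(u^3 + 6u^2 + 5u - 12) + (44u^2 + 34u - 78)
  u^3 + 6u^2 + 5u - 12 = ((1/44)u + 115/968)(44u^2 + 34u - 78) + ((1323/484)u - 1323/484)
  44u^2 + 34u - 78 = ((21296/1323)u + 12584/441)((1323/484)u - 1323/484) + (0)
Last nonzero remainder: (1323/484)u - 1323/484. Dividing through by 1323/484 gives the monic gcd u - 1.

-1 + u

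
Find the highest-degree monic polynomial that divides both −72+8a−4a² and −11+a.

1

Euclidean algorithm in ℚ[a]:
  −4a²+8a−72 = (−4a−36)(a−11) + (−468)
  a−11 = (−(1/468)a+11/468)(−468) + (0)
The last nonzero remainder is the constant −468, so the polynomials are coprime and gcd = 1.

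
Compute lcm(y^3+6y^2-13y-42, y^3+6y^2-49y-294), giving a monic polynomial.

y^5+5y^4-61y^3-281y^2+588y+1764

Apply the Euclidean algorithm:
  y^3+6y^2-13y-42 = (y^3+6y^2-49y-294) + (36y+252)
  y^3+6y^2-49y-294 = ((1/36)y^2-(1/36)y-7/6)(36y+252) + (0)
Last nonzero remainder: 36y+252. Dividing through by 36 gives the monic gcd y+7.
Then lcm(f, g) = f·g / gcd(f, g); expanding and making the result monic gives the answer.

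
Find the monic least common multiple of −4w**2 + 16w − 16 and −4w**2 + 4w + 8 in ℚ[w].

w**3 − 3w**2 + 4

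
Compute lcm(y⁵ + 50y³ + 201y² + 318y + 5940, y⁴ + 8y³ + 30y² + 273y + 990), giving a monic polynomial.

y⁶ + 6y⁵ + 50y⁴ + 501y³ + 1524y² + 7848y + 35640

Apply the Euclidean algorithm:
  y⁵ + 50y³ + 201y² + 318y + 5940 = (y - 8)(y⁴ + 8y³ + 30y² + 273y + 990) + (84y³ + 168y² + 1512y + 13860)
  y⁴ + 8y³ + 30y² + 273y + 990 = ((1/84)y + 1/14)(84y³ + 168y² + 1512y + 13860) + (0)
Last nonzero remainder: 84y³ + 168y² + 1512y + 13860. Dividing through by 84 gives the monic gcd y³ + 2y² + 18y + 165.
Then lcm(f, g) = f·g / gcd(f, g); expanding and making the result monic gives the answer.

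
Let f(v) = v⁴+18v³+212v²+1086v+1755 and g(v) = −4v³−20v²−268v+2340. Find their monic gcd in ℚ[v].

v²+10v+117

By polynomial division,
  v⁴+18v³+212v²+1086v+1755 = (−(1/4)v−13/4)(−4v³−20v²−268v+2340) + (80v²+800v+9360)
  −4v³−20v²−268v+2340 = (−(1/20)v+1/4)(80v²+800v+9360) + (0)
Last nonzero remainder: 80v²+800v+9360. Dividing through by 80 gives the monic gcd v²+10v+117.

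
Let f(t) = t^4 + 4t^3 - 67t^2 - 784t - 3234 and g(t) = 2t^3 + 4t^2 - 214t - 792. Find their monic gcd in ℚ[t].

t - 11

By polynomial division,
  t^4 + 4t^3 - 67t^2 - 784t - 3234 = ((1/2)t + 1)(2t^3 + 4t^2 - 214t - 792) + (36t^2 - 174t - 2442)
  2t^3 + 4t^2 - 214t - 792 = ((1/18)t + 41/108)(36t^2 - 174t - 2442) + (-(221/18)t + 2431/18)
  36t^2 - 174t - 2442 = (-(648/221)t - 3996/221)(-(221/18)t + 2431/18) + (0)
Last nonzero remainder: -(221/18)t + 2431/18. Dividing through by -221/18 gives the monic gcd t - 11.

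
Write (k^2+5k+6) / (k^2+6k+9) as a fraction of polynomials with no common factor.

Repeated division with remainder:
  k^2+5k+6 = (k^2+6k+9) + (-k-3)
  k^2+6k+9 = (-k-3)(-k-3) + (0)
Last nonzero remainder: -k-3. Dividing through by -1 gives the monic gcd k+3.
Cancel k+3 from numerator and denominator to get the reduced form.

(k+2)/(k+3)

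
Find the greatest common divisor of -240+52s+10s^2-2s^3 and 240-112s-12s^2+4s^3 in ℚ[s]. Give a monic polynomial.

-30-s+s^2

Euclidean algorithm in ℚ[s]:
  -2s^3+10s^2+52s-240 = (-1/2)(4s^3-12s^2-112s+240) + (4s^2-4s-120)
  4s^3-12s^2-112s+240 = (s-2)(4s^2-4s-120) + (0)
Last nonzero remainder: 4s^2-4s-120. Dividing through by 4 gives the monic gcd s^2-s-30.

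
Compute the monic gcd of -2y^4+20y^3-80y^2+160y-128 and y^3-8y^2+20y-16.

y^2-6y+8

By polynomial division,
  -2y^4+20y^3-80y^2+160y-128 = (-2y+4)(y^3-8y^2+20y-16) + (-8y^2+48y-64)
  y^3-8y^2+20y-16 = (-(1/8)y+1/4)(-8y^2+48y-64) + (0)
Last nonzero remainder: -8y^2+48y-64. Dividing through by -8 gives the monic gcd y^2-6y+8.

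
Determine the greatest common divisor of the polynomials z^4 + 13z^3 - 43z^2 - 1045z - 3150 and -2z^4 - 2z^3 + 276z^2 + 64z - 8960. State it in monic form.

z^2 + 17z + 70

Apply the Euclidean algorithm:
  z^4 + 13z^3 - 43z^2 - 1045z - 3150 = (-1/2)(-2z^4 - 2z^3 + 276z^2 + 64z - 8960) + (12z^3 + 95z^2 - 1013z - 7630)
  -2z^4 - 2z^3 + 276z^2 + 64z - 8960 = (-(1/6)z + 83/72)(12z^3 + 95z^2 - 1013z - 7630) + (-(169/72)z^2 - (2873/72)z - 5915/36)
  12z^3 + 95z^2 - 1013z - 7630 = (-(864/169)z + 7848/169)(-(169/72)z^2 - (2873/72)z - 5915/36) + (0)
Last nonzero remainder: -(169/72)z^2 - (2873/72)z - 5915/36. Dividing through by -169/72 gives the monic gcd z^2 + 17z + 70.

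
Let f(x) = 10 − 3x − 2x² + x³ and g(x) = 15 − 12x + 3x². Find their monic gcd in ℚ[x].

Euclidean algorithm in ℚ[x]:
  x³ − 2x² − 3x + 10 = ((1/3)x + 2/3)(3x² − 12x + 15) + (0)
Last nonzero remainder: 3x² − 12x + 15. Dividing through by 3 gives the monic gcd x² − 4x + 5.

5 − 4x + x²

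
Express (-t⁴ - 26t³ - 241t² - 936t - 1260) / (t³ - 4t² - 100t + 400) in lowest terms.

(-t³ - 16t² - 81t - 126)/(t² - 14t + 40)

By polynomial division,
  -t⁴ - 26t³ - 241t² - 936t - 1260 = (-t - 30)(t³ - 4t² - 100t + 400) + (-461t² - 3536t + 10740)
  t³ - 4t² - 100t + 400 = (-(1/461)t + 5380/212521)(-461t² - 3536t + 10740) + ((2722720/212521)t + 27227200/212521)
  -461t² - 3536t + 10740 = (-(97972181/2722720)t + 114123777/1361360)((2722720/212521)t + 27227200/212521) + (0)
Last nonzero remainder: (2722720/212521)t + 27227200/212521. Dividing through by 2722720/212521 gives the monic gcd t + 10.
Cancel t + 10 from numerator and denominator to get the reduced form.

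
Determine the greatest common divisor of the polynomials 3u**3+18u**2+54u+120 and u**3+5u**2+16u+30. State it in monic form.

u**2+2u+10

Apply the Euclidean algorithm:
  3u**3+18u**2+54u+120 = (3)(u**3+5u**2+16u+30) + (3u**2+6u+30)
  u**3+5u**2+16u+30 = ((1/3)u+1)(3u**2+6u+30) + (0)
Last nonzero remainder: 3u**2+6u+30. Dividing through by 3 gives the monic gcd u**2+2u+10.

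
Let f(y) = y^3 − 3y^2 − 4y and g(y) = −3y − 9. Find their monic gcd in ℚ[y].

By polynomial division,
  y^3 − 3y^2 − 4y = (−(1/3)y^2 + 2y − 14/3)(−3y − 9) + (−42)
  −3y − 9 = ((1/14)y + 3/14)(−42) + (0)
The last nonzero remainder is the constant −42, so the polynomials are coprime and gcd = 1.

1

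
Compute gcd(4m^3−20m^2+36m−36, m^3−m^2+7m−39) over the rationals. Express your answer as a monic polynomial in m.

m−3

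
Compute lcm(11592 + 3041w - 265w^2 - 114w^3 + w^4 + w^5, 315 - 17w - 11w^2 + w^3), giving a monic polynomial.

By polynomial division,
  w^5 + w^4 - 114w^3 - 265w^2 + 3041w + 11592 = (w^2 + 12w + 35)(w^3 - 11w^2 - 17w + 315) + (9w^2 - 144w + 567)
  w^3 - 11w^2 - 17w + 315 = ((1/9)w + 5/9)(9w^2 - 144w + 567) + (0)
Last nonzero remainder: 9w^2 - 144w + 567. Dividing through by 9 gives the monic gcd w^2 - 16w + 63.
Then lcm(f, g) = f·g / gcd(f, g); expanding and making the result monic gives the answer.

57960 + 26797w + 1716w^2 - 835w^3 - 109w^4 + 6w^5 + w^6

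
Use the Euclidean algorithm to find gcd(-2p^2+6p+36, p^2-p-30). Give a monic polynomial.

p-6

Repeated division with remainder:
  -2p^2+6p+36 = (-2)(p^2-p-30) + (4p-24)
  p^2-p-30 = ((1/4)p+5/4)(4p-24) + (0)
Last nonzero remainder: 4p-24. Dividing through by 4 gives the monic gcd p-6.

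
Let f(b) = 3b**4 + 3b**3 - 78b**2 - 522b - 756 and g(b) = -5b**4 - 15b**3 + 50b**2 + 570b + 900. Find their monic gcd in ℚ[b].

b**3 + 8b**2 + 30b + 36

Repeated division with remainder:
  3b**4 + 3b**3 - 78b**2 - 522b - 756 = (-3/5)(-5b**4 - 15b**3 + 50b**2 + 570b + 900) + (-6b**3 - 48b**2 - 180b - 216)
  -5b**4 - 15b**3 + 50b**2 + 570b + 900 = ((5/6)b - 25/6)(-6b**3 - 48b**2 - 180b - 216) + (0)
Last nonzero remainder: -6b**3 - 48b**2 - 180b - 216. Dividing through by -6 gives the monic gcd b**3 + 8b**2 + 30b + 36.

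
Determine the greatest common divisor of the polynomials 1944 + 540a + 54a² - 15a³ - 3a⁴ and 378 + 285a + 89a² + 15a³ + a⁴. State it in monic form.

Apply the Euclidean algorithm:
  -3a⁴ - 15a³ + 54a² + 540a + 1944 = (-3)(a⁴ + 15a³ + 89a² + 285a + 378) + (30a³ + 321a² + 1395a + 3078)
  a⁴ + 15a³ + 89a² + 285a + 378 = ((1/30)a + 43/300)(30a³ + 321a² + 1395a + 3078) + (-(351/100)a² - (351/20)a - 3159/50)
  30a³ + 321a² + 1395a + 3078 = (-(1000/117)a - 1900/39)(-(351/100)a² - (351/20)a - 3159/50) + (0)
Last nonzero remainder: -(351/100)a² - (351/20)a - 3159/50. Dividing through by -351/100 gives the monic gcd a² + 5a + 18.

18 + 5a + a²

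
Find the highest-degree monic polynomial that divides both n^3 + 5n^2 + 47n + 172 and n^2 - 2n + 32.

Apply the Euclidean algorithm:
  n^3 + 5n^2 + 47n + 172 = (n + 7)(n^2 - 2n + 32) + (29n - 52)
  n^2 - 2n + 32 = ((1/29)n - 6/841)(29n - 52) + (26600/841)
  29n - 52 = ((24389/26600)n - 10933/6650)(26600/841) + (0)
The last nonzero remainder is the constant 26600/841, so the polynomials are coprime and gcd = 1.

1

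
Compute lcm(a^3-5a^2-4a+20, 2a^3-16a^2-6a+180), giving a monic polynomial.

a^5-8a^4-7a^3+122a^2+12a-360

By polynomial division,
  a^3-5a^2-4a+20 = (1/2)(2a^3-16a^2-6a+180) + (3a^2-a-70)
  2a^3-16a^2-6a+180 = ((2/3)a-46/9)(3a^2-a-70) + ((320/9)a-1600/9)
  3a^2-a-70 = ((27/320)a+63/160)((320/9)a-1600/9) + (0)
Last nonzero remainder: (320/9)a-1600/9. Dividing through by 320/9 gives the monic gcd a-5.
Then lcm(f, g) = f·g / gcd(f, g); expanding and making the result monic gives the answer.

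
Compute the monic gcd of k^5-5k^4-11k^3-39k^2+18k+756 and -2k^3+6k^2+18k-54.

k^2-9

Euclidean algorithm in ℚ[k]:
  k^5-5k^4-11k^3-39k^2+18k+756 = (-(1/2)k^2+k+4)(-2k^3+6k^2+18k-54) + (-108k^2+972)
  -2k^3+6k^2+18k-54 = ((1/54)k-1/18)(-108k^2+972) + (0)
Last nonzero remainder: -108k^2+972. Dividing through by -108 gives the monic gcd k^2-9.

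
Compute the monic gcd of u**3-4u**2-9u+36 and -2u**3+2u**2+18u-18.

u**2-9

Repeated division with remainder:
  u**3-4u**2-9u+36 = (-1/2)(-2u**3+2u**2+18u-18) + (-3u**2+27)
  -2u**3+2u**2+18u-18 = ((2/3)u-2/3)(-3u**2+27) + (0)
Last nonzero remainder: -3u**2+27. Dividing through by -3 gives the monic gcd u**2-9.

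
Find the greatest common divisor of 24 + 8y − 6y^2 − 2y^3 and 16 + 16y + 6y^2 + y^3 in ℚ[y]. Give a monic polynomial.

2 + y

Euclidean algorithm in ℚ[y]:
  −2y^3 − 6y^2 + 8y + 24 = (−2)(y^3 + 6y^2 + 16y + 16) + (6y^2 + 40y + 56)
  y^3 + 6y^2 + 16y + 16 = ((1/6)y − 1/9)(6y^2 + 40y + 56) + ((100/9)y + 200/9)
  6y^2 + 40y + 56 = ((27/50)y + 63/25)((100/9)y + 200/9) + (0)
Last nonzero remainder: (100/9)y + 200/9. Dividing through by 100/9 gives the monic gcd y + 2.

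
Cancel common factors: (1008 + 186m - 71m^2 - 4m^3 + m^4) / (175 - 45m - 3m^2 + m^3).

(144 + 6m - 11m^2 + m^3)/(25 - 10m + m^2)

Apply the Euclidean algorithm:
  m^4 - 4m^3 - 71m^2 + 186m + 1008 = (m - 1)(m^3 - 3m^2 - 45m + 175) + (-29m^2 - 34m + 1183)
  m^3 - 3m^2 - 45m + 175 = (-(1/29)m + 121/841)(-29m^2 - 34m + 1183) + ((576/841)m + 4032/841)
  -29m^2 - 34m + 1183 = (-(24389/576)m + 142129/576)((576/841)m + 4032/841) + (0)
Last nonzero remainder: (576/841)m + 4032/841. Dividing through by 576/841 gives the monic gcd m + 7.
Cancel m + 7 from numerator and denominator to get the reduced form.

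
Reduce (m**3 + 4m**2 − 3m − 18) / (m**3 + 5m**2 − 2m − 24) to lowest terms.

(m + 3)/(m + 4)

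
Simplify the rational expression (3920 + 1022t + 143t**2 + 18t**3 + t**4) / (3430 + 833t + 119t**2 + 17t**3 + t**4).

By polynomial division,
  t**4 + 18t**3 + 143t**2 + 1022t + 3920 = (t**4 + 17t**3 + 119t**2 + 833t + 3430) + (t**3 + 24t**2 + 189t + 490)
  t**4 + 17t**3 + 119t**2 + 833t + 3430 = (t - 7)(t**3 + 24t**2 + 189t + 490) + (98t**2 + 1666t + 6860)
  t**3 + 24t**2 + 189t + 490 = ((1/98)t + 1/14)(98t**2 + 1666t + 6860) + (0)
Last nonzero remainder: 98t**2 + 1666t + 6860. Dividing through by 98 gives the monic gcd t**2 + 17t + 70.
Cancel t**2 + 17t + 70 from numerator and denominator to get the reduced form.

(56 + t + t**2)/(49 + t**2)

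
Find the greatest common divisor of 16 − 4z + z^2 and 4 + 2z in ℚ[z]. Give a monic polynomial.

1

By polynomial division,
  z^2 − 4z + 16 = ((1/2)z − 3)(2z + 4) + (28)
  2z + 4 = ((1/14)z + 1/7)(28) + (0)
The last nonzero remainder is the constant 28, so the polynomials are coprime and gcd = 1.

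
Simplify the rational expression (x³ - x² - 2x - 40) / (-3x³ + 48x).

Repeated division with remainder:
  x³ - x² - 2x - 40 = (-1/3)(-3x³ + 48x) + (-x² + 14x - 40)
  -3x³ + 48x = (3x + 42)(-x² + 14x - 40) + (-420x + 1680)
  -x² + 14x - 40 = ((1/420)x - 1/42)(-420x + 1680) + (0)
Last nonzero remainder: -420x + 1680. Dividing through by -420 gives the monic gcd x - 4.
Cancel x - 4 from numerator and denominator to get the reduced form.

(-x² - 3x - 10)/(3x² + 12x)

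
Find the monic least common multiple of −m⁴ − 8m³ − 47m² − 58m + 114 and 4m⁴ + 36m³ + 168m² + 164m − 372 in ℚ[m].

By polynomial division,
  −m⁴ − 8m³ − 47m² − 58m + 114 = (−1/4)(4m⁴ + 36m³ + 168m² + 164m − 372) + (m³ − 5m² − 17m + 21)
  4m⁴ + 36m³ + 168m² + 164m − 372 = (4m + 56)(m³ − 5m² − 17m + 21) + (516m² + 1032m − 1548)
  m³ − 5m² − 17m + 21 = ((1/516)m − 7/516)(516m² + 1032m − 1548) + (0)
Last nonzero remainder: 516m² + 1032m − 1548. Dividing through by 516 gives the monic gcd m² + 2m − 3.
Then lcm(f, g) = f·g / gcd(f, g); expanding and making the result monic gives the answer.

m⁶ + 15m⁵ + 134m⁴ + 635m³ + 1749m² + 1000m − 3534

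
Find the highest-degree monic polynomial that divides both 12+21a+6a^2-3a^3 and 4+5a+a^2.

1+a

Apply the Euclidean algorithm:
  -3a^3+6a^2+21a+12 = (-3a+21)(a^2+5a+4) + (-72a-72)
  a^2+5a+4 = (-(1/72)a-1/18)(-72a-72) + (0)
Last nonzero remainder: -72a-72. Dividing through by -72 gives the monic gcd a+1.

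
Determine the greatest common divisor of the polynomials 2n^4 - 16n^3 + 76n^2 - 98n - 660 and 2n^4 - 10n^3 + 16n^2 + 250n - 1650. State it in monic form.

n^3 - 10n^2 + 58n - 165

Euclidean algorithm in ℚ[n]:
  2n^4 - 16n^3 + 76n^2 - 98n - 660 = (2n^4 - 10n^3 + 16n^2 + 250n - 1650) + (-6n^3 + 60n^2 - 348n + 990)
  2n^4 - 10n^3 + 16n^2 + 250n - 1650 = (-(1/3)n - 5/3)(-6n^3 + 60n^2 - 348n + 990) + (0)
Last nonzero remainder: -6n^3 + 60n^2 - 348n + 990. Dividing through by -6 gives the monic gcd n^3 - 10n^2 + 58n - 165.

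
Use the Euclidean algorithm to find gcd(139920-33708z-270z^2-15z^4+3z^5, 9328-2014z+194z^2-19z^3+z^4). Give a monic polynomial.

Euclidean algorithm in ℚ[z]:
  3z^5-15z^4-270z^2-33708z+139920 = (3z+42)(z^4-19z^3+194z^2-2014z+9328) + (216z^3-2376z^2+22896z-251856)
  z^4-19z^3+194z^2-2014z+9328 = ((1/216)z-1/27)(216z^3-2376z^2+22896z-251856) + (0)
Last nonzero remainder: 216z^3-2376z^2+22896z-251856. Dividing through by 216 gives the monic gcd z^3-11z^2+106z-1166.

-1166+106z-11z^2+z^3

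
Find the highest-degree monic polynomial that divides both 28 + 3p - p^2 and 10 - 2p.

1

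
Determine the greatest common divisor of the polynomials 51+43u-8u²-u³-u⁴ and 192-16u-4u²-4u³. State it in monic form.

By polynomial division,
  -u⁴-u³-8u²+43u+51 = ((1/4)u)(-4u³-4u²-16u+192) + (-4u²-5u+51)
  -4u³-4u²-16u+192 = (u-1/4)(-4u²-5u+51) + (-(273/4)u+819/4)
  -4u²-5u+51 = ((16/273)u+68/273)(-(273/4)u+819/4) + (0)
Last nonzero remainder: -(273/4)u+819/4. Dividing through by -273/4 gives the monic gcd u-3.

-3+u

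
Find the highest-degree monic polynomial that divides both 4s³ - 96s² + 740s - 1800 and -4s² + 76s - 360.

s² - 19s + 90

Repeated division with remainder:
  4s³ - 96s² + 740s - 1800 = (-s + 5)(-4s² + 76s - 360) + (0)
Last nonzero remainder: -4s² + 76s - 360. Dividing through by -4 gives the monic gcd s² - 19s + 90.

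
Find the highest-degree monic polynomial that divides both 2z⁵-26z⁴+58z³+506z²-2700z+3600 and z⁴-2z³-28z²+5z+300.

z²-9z+20

Repeated division with remainder:
  2z⁵-26z⁴+58z³+506z²-2700z+3600 = (2z-22)(z⁴-2z³-28z²+5z+300) + (70z³-120z²-3190z+10200)
  z⁴-2z³-28z²+5z+300 = ((1/70)z-1/245)(70z³-120z²-3190z+10200) + ((837/49)z²-(7533/49)z+16740/49)
  70z³-120z²-3190z+10200 = ((3430/837)z+8330/279)((837/49)z²-(7533/49)z+16740/49) + (0)
Last nonzero remainder: (837/49)z²-(7533/49)z+16740/49. Dividing through by 837/49 gives the monic gcd z²-9z+20.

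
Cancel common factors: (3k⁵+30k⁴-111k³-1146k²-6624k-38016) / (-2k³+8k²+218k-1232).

Apply the Euclidean algorithm:
  3k⁵+30k⁴-111k³-1146k²-6624k-38016 = (-(3/2)k²-21k-192)(-2k³+8k²+218k-1232) + (3120k²+9360k-274560)
  -2k³+8k²+218k-1232 = (-(1/1560)k+7/1560)(3120k²+9360k-274560) + (0)
Last nonzero remainder: 3120k²+9360k-274560. Dividing through by 3120 gives the monic gcd k²+3k-88.
Cancel k²+3k-88 from numerator and denominator to get the reduced form.

(-3k³-21k²-90k-432)/(2k-14)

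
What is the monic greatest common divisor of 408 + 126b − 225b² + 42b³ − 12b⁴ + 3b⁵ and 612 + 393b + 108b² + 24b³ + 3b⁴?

17 + b + b²

Euclidean algorithm in ℚ[b]:
  3b⁵ − 12b⁴ + 42b³ − 225b² + 126b + 408 = (b − 12)(3b⁴ + 24b³ + 108b² + 393b + 612) + (222b³ + 678b² + 4230b + 7752)
  3b⁴ + 24b³ + 108b² + 393b + 612 = ((1/74)b + 183/2738)(222b³ + 678b² + 4230b + 7752) + ((7560/1369)b² + (7560/1369)b + 128520/1369)
  222b³ + 678b² + 4230b + 7752 = ((50653/1260)b + 26011/315)((7560/1369)b² + (7560/1369)b + 128520/1369) + (0)
Last nonzero remainder: (7560/1369)b² + (7560/1369)b + 128520/1369. Dividing through by 7560/1369 gives the monic gcd b² + b + 17.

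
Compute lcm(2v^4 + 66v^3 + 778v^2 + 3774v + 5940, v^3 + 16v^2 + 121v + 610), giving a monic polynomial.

Repeated division with remainder:
  2v^4 + 66v^3 + 778v^2 + 3774v + 5940 = (2v + 34)(v^3 + 16v^2 + 121v + 610) + (−8v^2 − 1560v − 14800)
  v^3 + 16v^2 + 121v + 610 = (−(1/8)v + 179/8)(−8v^2 − 1560v − 14800) + (33176v + 331760)
  −8v^2 − 1560v − 14800 = (−(1/4147)v − 185/4147)(33176v + 331760) + (0)
Last nonzero remainder: 33176v + 331760. Dividing through by 33176 gives the monic gcd v + 10.
Then lcm(f, g) = f·g / gcd(f, g); expanding and making the result monic gives the answer.

v^6 + 39v^5 + 648v^4 + 6234v^3 + 38021v^2 + 132927v + 181170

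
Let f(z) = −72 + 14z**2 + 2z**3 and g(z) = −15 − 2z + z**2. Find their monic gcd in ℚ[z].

Euclidean algorithm in ℚ[z]:
  2z**3 + 14z**2 − 72 = (2z + 18)(z**2 − 2z − 15) + (66z + 198)
  z**2 − 2z − 15 = ((1/66)z − 5/66)(66z + 198) + (0)
Last nonzero remainder: 66z + 198. Dividing through by 66 gives the monic gcd z + 3.

3 + z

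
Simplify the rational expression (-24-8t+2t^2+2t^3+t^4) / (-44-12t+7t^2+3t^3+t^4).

(6+2t+t^2)/(11+3t+t^2)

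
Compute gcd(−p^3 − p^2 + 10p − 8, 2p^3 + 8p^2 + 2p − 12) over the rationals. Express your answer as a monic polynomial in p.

p − 1

By polynomial division,
  −p^3 − p^2 + 10p − 8 = (−1/2)(2p^3 + 8p^2 + 2p − 12) + (3p^2 + 11p − 14)
  2p^3 + 8p^2 + 2p − 12 = ((2/3)p + 2/9)(3p^2 + 11p − 14) + ((80/9)p − 80/9)
  3p^2 + 11p − 14 = ((27/80)p + 63/40)((80/9)p − 80/9) + (0)
Last nonzero remainder: (80/9)p − 80/9. Dividing through by 80/9 gives the monic gcd p − 1.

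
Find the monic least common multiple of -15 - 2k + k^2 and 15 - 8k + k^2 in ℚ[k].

By polynomial division,
  k^2 - 2k - 15 = (k^2 - 8k + 15) + (6k - 30)
  k^2 - 8k + 15 = ((1/6)k - 1/2)(6k - 30) + (0)
Last nonzero remainder: 6k - 30. Dividing through by 6 gives the monic gcd k - 5.
Then lcm(f, g) = f·g / gcd(f, g); expanding and making the result monic gives the answer.

45 - 9k - 5k^2 + k^3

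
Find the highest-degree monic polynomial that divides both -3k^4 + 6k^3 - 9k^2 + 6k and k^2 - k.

k^2 - k

Euclidean algorithm in ℚ[k]:
  -3k^4 + 6k^3 - 9k^2 + 6k = (-3k^2 + 3k - 6)(k^2 - k) + (0)
The last nonzero remainder k^2 - k is already monic.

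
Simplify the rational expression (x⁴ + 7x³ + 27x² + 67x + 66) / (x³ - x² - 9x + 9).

Euclidean algorithm in ℚ[x]:
  x⁴ + 7x³ + 27x² + 67x + 66 = (x + 8)(x³ - x² - 9x + 9) + (44x² + 130x - 6)
  x³ - x² - 9x + 9 = ((1/44)x - 87/968)(44x² + 130x - 6) + ((1365/484)x + 4095/484)
  44x² + 130x - 6 = ((21296/1365)x - 968/1365)((1365/484)x + 4095/484) + (0)
Last nonzero remainder: (1365/484)x + 4095/484. Dividing through by 1365/484 gives the monic gcd x + 3.
Cancel x + 3 from numerator and denominator to get the reduced form.

(x³ + 4x² + 15x + 22)/(x² - 4x + 3)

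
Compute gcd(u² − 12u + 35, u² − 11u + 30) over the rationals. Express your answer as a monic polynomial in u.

u − 5

Apply the Euclidean algorithm:
  u² − 12u + 35 = (u² − 11u + 30) + (−u + 5)
  u² − 11u + 30 = (−u + 6)(−u + 5) + (0)
Last nonzero remainder: −u + 5. Dividing through by −1 gives the monic gcd u − 5.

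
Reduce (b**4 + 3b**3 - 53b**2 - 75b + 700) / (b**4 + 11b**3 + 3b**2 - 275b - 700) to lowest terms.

(b - 4)/(b + 4)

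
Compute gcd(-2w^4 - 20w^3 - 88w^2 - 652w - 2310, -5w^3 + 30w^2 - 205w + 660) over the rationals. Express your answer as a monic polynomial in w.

Repeated division with remainder:
  -2w^4 - 20w^3 - 88w^2 - 652w - 2310 = ((2/5)w + 32/5)(-5w^3 + 30w^2 - 205w + 660) + (-198w^2 + 396w - 6534)
  -5w^3 + 30w^2 - 205w + 660 = ((5/198)w - 10/99)(-198w^2 + 396w - 6534) + (0)
Last nonzero remainder: -198w^2 + 396w - 6534. Dividing through by -198 gives the monic gcd w^2 - 2w + 33.

w^2 - 2w + 33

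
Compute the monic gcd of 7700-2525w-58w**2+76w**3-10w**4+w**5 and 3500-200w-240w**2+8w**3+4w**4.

By polynomial division,
  w**5-10w**4+76w**3-58w**2-2525w+7700 = ((1/4)w-3)(4w**4+8w**3-240w**2-200w+3500) + (160w**3-728w**2-4000w+18200)
  4w**4+8w**3-240w**2-200w+3500 = ((1/40)w+131/800)(160w**3-728w**2-4000w+18200) + (-(2079/100)w**2+2079/4)
  160w**3-728w**2-4000w+18200 = (-(16000/2079)w+10400/297)(-(2079/100)w**2+2079/4) + (0)
Last nonzero remainder: -(2079/100)w**2+2079/4. Dividing through by -2079/100 gives the monic gcd w**2-25.

-25+w**2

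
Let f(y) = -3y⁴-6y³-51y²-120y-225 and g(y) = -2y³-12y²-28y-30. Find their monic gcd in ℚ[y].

Euclidean algorithm in ℚ[y]:
  -3y⁴-6y³-51y²-120y-225 = ((3/2)y-6)(-2y³-12y²-28y-30) + (-81y²-243y-405)
  -2y³-12y²-28y-30 = ((2/81)y+2/27)(-81y²-243y-405) + (0)
Last nonzero remainder: -81y²-243y-405. Dividing through by -81 gives the monic gcd y²+3y+5.

y²+3y+5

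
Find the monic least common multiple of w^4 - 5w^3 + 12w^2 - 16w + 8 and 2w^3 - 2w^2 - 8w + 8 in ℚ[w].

w^5 - 3w^4 + 2w^3 + 8w^2 - 24w + 16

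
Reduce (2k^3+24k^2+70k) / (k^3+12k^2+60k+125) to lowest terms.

(2k^2+14k)/(k^2+7k+25)

Apply the Euclidean algorithm:
  2k^3+24k^2+70k = (2)(k^3+12k^2+60k+125) + (−50k−250)
  k^3+12k^2+60k+125 = (−(1/50)k^2−(7/50)k−1/2)(−50k−250) + (0)
Last nonzero remainder: −50k−250. Dividing through by −50 gives the monic gcd k+5.
Cancel k+5 from numerator and denominator to get the reduced form.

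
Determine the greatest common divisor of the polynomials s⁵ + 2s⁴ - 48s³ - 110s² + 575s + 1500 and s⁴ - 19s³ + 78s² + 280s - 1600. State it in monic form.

Euclidean algorithm in ℚ[s]:
  s⁵ + 2s⁴ - 48s³ - 110s² + 575s + 1500 = (s + 21)(s⁴ - 19s³ + 78s² + 280s - 1600) + (273s³ - 2028s² - 3705s + 35100)
  s⁴ - 19s³ + 78s² + 280s - 1600 = ((1/273)s - 27/637)(273s³ - 2028s² - 3705s + 35100) + ((275/49)s² - (275/49)s - 5500/49)
  273s³ - 2028s² - 3705s + 35100 = ((13377/275)s - 17199/55)((275/49)s² - (275/49)s - 5500/49) + (0)
Last nonzero remainder: (275/49)s² - (275/49)s - 5500/49. Dividing through by 275/49 gives the monic gcd s² - s - 20.

s² - s - 20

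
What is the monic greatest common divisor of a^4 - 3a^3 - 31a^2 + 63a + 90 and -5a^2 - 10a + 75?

a^2 + 2a - 15

Apply the Euclidean algorithm:
  a^4 - 3a^3 - 31a^2 + 63a + 90 = (-(1/5)a^2 + a + 6/5)(-5a^2 - 10a + 75) + (0)
Last nonzero remainder: -5a^2 - 10a + 75. Dividing through by -5 gives the monic gcd a^2 + 2a - 15.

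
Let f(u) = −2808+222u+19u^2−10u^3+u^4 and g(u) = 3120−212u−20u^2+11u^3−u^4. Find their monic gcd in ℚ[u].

312+10u−u^2+u^3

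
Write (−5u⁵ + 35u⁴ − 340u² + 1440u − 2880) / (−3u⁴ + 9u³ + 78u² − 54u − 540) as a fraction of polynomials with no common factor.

(5u³ + 10u² + 160)/(3u² + 18u + 30)

Repeated division with remainder:
  −5u⁵ + 35u⁴ − 340u² + 1440u − 2880 = ((5/3)u − 20/3)(−3u⁴ + 9u³ + 78u² − 54u − 540) + (−70u³ + 270u² + 1980u − 6480)
  −3u⁴ + 9u³ + 78u² − 54u − 540 = ((3/70)u + 9/245)(−70u³ + 270u² + 1980u − 6480) + (−(822/49)u² + (7398/49)u − 14796/49)
  −70u³ + 270u² + 1980u − 6480 = ((1715/411)u + 2940/137)(−(822/49)u² + (7398/49)u − 14796/49) + (0)
Last nonzero remainder: −(822/49)u² + (7398/49)u − 14796/49. Dividing through by −822/49 gives the monic gcd u² − 9u + 18.
Cancel u² − 9u + 18 from numerator and denominator to get the reduced form.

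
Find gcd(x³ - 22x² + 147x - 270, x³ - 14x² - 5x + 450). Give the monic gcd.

x² - 19x + 90

Euclidean algorithm in ℚ[x]:
  x³ - 22x² + 147x - 270 = (x³ - 14x² - 5x + 450) + (-8x² + 152x - 720)
  x³ - 14x² - 5x + 450 = (-(1/8)x - 5/8)(-8x² + 152x - 720) + (0)
Last nonzero remainder: -8x² + 152x - 720. Dividing through by -8 gives the monic gcd x² - 19x + 90.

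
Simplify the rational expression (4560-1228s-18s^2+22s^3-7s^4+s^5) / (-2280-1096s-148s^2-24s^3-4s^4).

(-24+10s-s^2)/(12+4s)

Euclidean algorithm in ℚ[s]:
  s^5-7s^4+22s^3-18s^2-1228s+4560 = (-(1/4)s+13/4)(-4s^4-24s^3-148s^2-1096s-2280) + (63s^3+189s^2+1764s+11970)
  -4s^4-24s^3-148s^2-1096s-2280 = (-(4/63)s-4/21)(63s^3+189s^2+1764s+11970) + (0)
Last nonzero remainder: 63s^3+189s^2+1764s+11970. Dividing through by 63 gives the monic gcd s^3+3s^2+28s+190.
Cancel s^3+3s^2+28s+190 from numerator and denominator to get the reduced form.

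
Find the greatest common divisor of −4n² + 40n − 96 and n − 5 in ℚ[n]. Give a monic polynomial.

1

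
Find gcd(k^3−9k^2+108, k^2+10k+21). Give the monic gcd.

Apply the Euclidean algorithm:
  k^3−9k^2+108 = (k−19)(k^2+10k+21) + (169k+507)
  k^2+10k+21 = ((1/169)k+7/169)(169k+507) + (0)
Last nonzero remainder: 169k+507. Dividing through by 169 gives the monic gcd k+3.

k+3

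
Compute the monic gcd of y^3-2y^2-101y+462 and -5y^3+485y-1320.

By polynomial division,
  y^3-2y^2-101y+462 = (-1/5)(-5y^3+485y-1320) + (-2y^2-4y+198)
  -5y^3+485y-1320 = ((5/2)y-5)(-2y^2-4y+198) + (-30y-330)
  -2y^2-4y+198 = ((1/15)y-3/5)(-30y-330) + (0)
Last nonzero remainder: -30y-330. Dividing through by -30 gives the monic gcd y+11.

y+11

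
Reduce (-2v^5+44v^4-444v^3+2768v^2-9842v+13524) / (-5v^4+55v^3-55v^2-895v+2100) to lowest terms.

Euclidean algorithm in ℚ[v]:
  -2v^5+44v^4-444v^3+2768v^2-9842v+13524 = ((2/5)v-22/5)(-5v^4+55v^3-55v^2-895v+2100) + (-180v^3+2884v^2-14620v+22764)
  -5v^4+55v^3-55v^2-895v+2100 = ((1/36)v+113/810)(-180v^3+2884v^2-14620v+22764) + (-(20746/405)v^2+(41492/81)v-145222/135)
  -180v^3+2884v^2-14620v+22764 = ((36450/10373)v-219510/10373)(-(20746/405)v^2+(41492/81)v-145222/135) + (0)
Last nonzero remainder: -(20746/405)v^2+(41492/81)v-145222/135. Dividing through by -20746/405 gives the monic gcd v^2-10v+21.
Cancel v^2-10v+21 from numerator and denominator to get the reduced form.

(2v^3-24v^2+162v-644)/(5v^2-5v-100)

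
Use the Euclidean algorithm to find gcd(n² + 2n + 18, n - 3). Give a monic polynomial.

1

By polynomial division,
  n² + 2n + 18 = (n + 5)(n - 3) + (33)
  n - 3 = ((1/33)n - 1/11)(33) + (0)
The last nonzero remainder is the constant 33, so the polynomials are coprime and gcd = 1.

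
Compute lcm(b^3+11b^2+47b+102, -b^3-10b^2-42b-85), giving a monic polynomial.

Apply the Euclidean algorithm:
  b^3+11b^2+47b+102 = (-1)(-b^3-10b^2-42b-85) + (b^2+5b+17)
  -b^3-10b^2-42b-85 = (-b-5)(b^2+5b+17) + (0)
The last nonzero remainder b^2+5b+17 is already monic.
Then lcm(f, g) = f·g / gcd(f, g); expanding and making the result monic gives the answer.

b^4+16b^3+102b^2+337b+510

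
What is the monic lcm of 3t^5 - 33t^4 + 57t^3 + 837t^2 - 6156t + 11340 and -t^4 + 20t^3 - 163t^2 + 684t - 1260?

Euclidean algorithm in ℚ[t]:
  3t^5 - 33t^4 + 57t^3 + 837t^2 - 6156t + 11340 = (-3t - 27)(-t^4 + 20t^3 - 163t^2 + 684t - 1260) + (108t^3 - 1512t^2 + 8532t - 22680)
  -t^4 + 20t^3 - 163t^2 + 684t - 1260 = (-(1/108)t + 1/18)(108t^3 - 1512t^2 + 8532t - 22680) + (0)
Last nonzero remainder: 108t^3 - 1512t^2 + 8532t - 22680. Dividing through by 108 gives the monic gcd t^3 - 14t^2 + 79t - 210.
Then lcm(f, g) = f·g / gcd(f, g); expanding and making the result monic gives the answer.

t^6 - 17t^5 + 85t^4 + 165t^3 - 3726t^2 + 16092t - 22680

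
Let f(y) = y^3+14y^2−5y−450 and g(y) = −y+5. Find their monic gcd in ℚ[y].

Repeated division with remainder:
  y^3+14y^2−5y−450 = (−y^2−19y−90)(−y+5) + (0)
Last nonzero remainder: −y+5. Dividing through by −1 gives the monic gcd y−5.

y−5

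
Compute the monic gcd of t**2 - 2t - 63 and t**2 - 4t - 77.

t + 7

By polynomial division,
  t**2 - 2t - 63 = (t**2 - 4t - 77) + (2t + 14)
  t**2 - 4t - 77 = ((1/2)t - 11/2)(2t + 14) + (0)
Last nonzero remainder: 2t + 14. Dividing through by 2 gives the monic gcd t + 7.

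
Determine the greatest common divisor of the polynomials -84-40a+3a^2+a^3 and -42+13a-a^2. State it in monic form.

Repeated division with remainder:
  a^3+3a^2-40a-84 = (-a-16)(-a^2+13a-42) + (126a-756)
  -a^2+13a-42 = (-(1/126)a+1/18)(126a-756) + (0)
Last nonzero remainder: 126a-756. Dividing through by 126 gives the monic gcd a-6.

-6+a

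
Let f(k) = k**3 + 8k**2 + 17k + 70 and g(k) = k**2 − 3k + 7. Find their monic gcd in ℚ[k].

1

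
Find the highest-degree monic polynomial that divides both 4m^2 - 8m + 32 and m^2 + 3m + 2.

1

Repeated division with remainder:
  4m^2 - 8m + 32 = (4)(m^2 + 3m + 2) + (-20m + 24)
  m^2 + 3m + 2 = (-(1/20)m - 21/100)(-20m + 24) + (176/25)
  -20m + 24 = (-(125/44)m + 75/22)(176/25) + (0)
The last nonzero remainder is the constant 176/25, so the polynomials are coprime and gcd = 1.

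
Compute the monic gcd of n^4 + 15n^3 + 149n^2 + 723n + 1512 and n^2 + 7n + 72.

Euclidean algorithm in ℚ[n]:
  n^4 + 15n^3 + 149n^2 + 723n + 1512 = (n^2 + 8n + 21)(n^2 + 7n + 72) + (0)
The last nonzero remainder n^2 + 7n + 72 is already monic.

n^2 + 7n + 72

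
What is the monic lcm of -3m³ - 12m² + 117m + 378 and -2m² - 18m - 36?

m⁴ + 10m³ - 15m² - 360m - 756

By polynomial division,
  -3m³ - 12m² + 117m + 378 = ((3/2)m - 15/2)(-2m² - 18m - 36) + (36m + 108)
  -2m² - 18m - 36 = (-(1/18)m - 1/3)(36m + 108) + (0)
Last nonzero remainder: 36m + 108. Dividing through by 36 gives the monic gcd m + 3.
Then lcm(f, g) = f·g / gcd(f, g); expanding and making the result monic gives the answer.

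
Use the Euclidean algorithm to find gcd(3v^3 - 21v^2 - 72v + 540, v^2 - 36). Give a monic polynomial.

Apply the Euclidean algorithm:
  3v^3 - 21v^2 - 72v + 540 = (3v - 21)(v^2 - 36) + (36v - 216)
  v^2 - 36 = ((1/36)v + 1/6)(36v - 216) + (0)
Last nonzero remainder: 36v - 216. Dividing through by 36 gives the monic gcd v - 6.

v - 6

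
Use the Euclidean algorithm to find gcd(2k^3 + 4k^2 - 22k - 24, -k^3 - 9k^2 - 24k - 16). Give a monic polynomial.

By polynomial division,
  2k^3 + 4k^2 - 22k - 24 = (-2)(-k^3 - 9k^2 - 24k - 16) + (-14k^2 - 70k - 56)
  -k^3 - 9k^2 - 24k - 16 = ((1/14)k + 2/7)(-14k^2 - 70k - 56) + (0)
Last nonzero remainder: -14k^2 - 70k - 56. Dividing through by -14 gives the monic gcd k^2 + 5k + 4.

k^2 + 5k + 4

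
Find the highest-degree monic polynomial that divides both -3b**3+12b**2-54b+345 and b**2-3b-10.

b-5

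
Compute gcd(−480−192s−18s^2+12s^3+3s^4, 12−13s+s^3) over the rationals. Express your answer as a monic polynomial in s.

4+s

Apply the Euclidean algorithm:
  3s^4+12s^3−18s^2−192s−480 = (3s+12)(s^3−13s+12) + (21s^2−72s−624)
  s^3−13s+12 = ((1/21)s+8/49)(21s^2−72s−624) + ((1395/49)s+5580/49)
  21s^2−72s−624 = ((343/465)s−2548/465)((1395/49)s+5580/49) + (0)
Last nonzero remainder: (1395/49)s+5580/49. Dividing through by 1395/49 gives the monic gcd s+4.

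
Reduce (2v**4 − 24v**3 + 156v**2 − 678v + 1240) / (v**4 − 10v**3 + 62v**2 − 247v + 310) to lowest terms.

Euclidean algorithm in ℚ[v]:
  2v**4 − 24v**3 + 156v**2 − 678v + 1240 = (2)(v**4 − 10v**3 + 62v**2 − 247v + 310) + (−4v**3 + 32v**2 − 184v + 620)
  v**4 − 10v**3 + 62v**2 − 247v + 310 = (−(1/4)v + 1/2)(−4v**3 + 32v**2 − 184v + 620) + (0)
Last nonzero remainder: −4v**3 + 32v**2 − 184v + 620. Dividing through by −4 gives the monic gcd v**3 − 8v**2 + 46v − 155.
Cancel v**3 − 8v**2 + 46v − 155 from numerator and denominator to get the reduced form.

(2v − 8)/(v − 2)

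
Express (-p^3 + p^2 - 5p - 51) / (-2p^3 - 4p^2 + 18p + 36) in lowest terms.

(p^2 - 4p + 17)/(2p^2 - 2p - 12)

Apply the Euclidean algorithm:
  -p^3 + p^2 - 5p - 51 = (1/2)(-2p^3 - 4p^2 + 18p + 36) + (3p^2 - 14p - 69)
  -2p^3 - 4p^2 + 18p + 36 = (-(2/3)p - 40/9)(3p^2 - 14p - 69) + (-(812/9)p - 812/3)
  3p^2 - 14p - 69 = (-(27/812)p + 207/812)(-(812/9)p - 812/3) + (0)
Last nonzero remainder: -(812/9)p - 812/3. Dividing through by -812/9 gives the monic gcd p + 3.
Cancel p + 3 from numerator and denominator to get the reduced form.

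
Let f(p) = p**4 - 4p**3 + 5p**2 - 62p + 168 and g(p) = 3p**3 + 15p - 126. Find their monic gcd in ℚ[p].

p**3 + 5p - 42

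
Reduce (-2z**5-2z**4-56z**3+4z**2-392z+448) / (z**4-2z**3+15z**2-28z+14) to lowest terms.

Apply the Euclidean algorithm:
  -2z**5-2z**4-56z**3+4z**2-392z+448 = (-2z-6)(z**4-2z**3+15z**2-28z+14) + (-38z**3+38z**2-532z+532)
  z**4-2z**3+15z**2-28z+14 = (-(1/38)z+1/38)(-38z**3+38z**2-532z+532) + (0)
Last nonzero remainder: -38z**3+38z**2-532z+532. Dividing through by -38 gives the monic gcd z**3-z**2+14z-14.
Cancel z**3-z**2+14z-14 from numerator and denominator to get the reduced form.

(-2z**2-4z-32)/(z-1)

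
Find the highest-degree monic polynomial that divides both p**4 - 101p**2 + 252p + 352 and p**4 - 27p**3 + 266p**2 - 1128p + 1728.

Repeated division with remainder:
  p**4 - 101p**2 + 252p + 352 = (p**4 - 27p**3 + 266p**2 - 1128p + 1728) + (27p**3 - 367p**2 + 1380p - 1376)
  p**4 - 27p**3 + 266p**2 - 1128p + 1728 = ((1/27)p - 362/729)(27p**3 - 367p**2 + 1380p - 1376) + ((23800/729)p**2 - (95200/243)p + 761600/729)
  27p**3 - 367p**2 + 1380p - 1376 = ((19683/23800)p - 31347/23800)((23800/729)p**2 - (95200/243)p + 761600/729) + (0)
Last nonzero remainder: (23800/729)p**2 - (95200/243)p + 761600/729. Dividing through by 23800/729 gives the monic gcd p**2 - 12p + 32.

p**2 - 12p + 32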